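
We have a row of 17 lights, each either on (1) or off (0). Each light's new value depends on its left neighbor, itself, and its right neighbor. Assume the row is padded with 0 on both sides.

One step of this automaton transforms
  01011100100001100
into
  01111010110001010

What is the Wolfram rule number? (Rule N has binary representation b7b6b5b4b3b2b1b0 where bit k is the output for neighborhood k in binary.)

188

position 4: 111 → 1  (bit 7 = 1)
position 5: 110 → 0  (bit 6 = 0)
position 2: 101 → 1  (bit 5 = 1)
position 6: 100 → 1  (bit 4 = 1)
position 3: 011 → 1  (bit 3 = 1)
position 1: 010 → 1  (bit 2 = 1)
position 0: 001 → 0  (bit 1 = 0)
position 10: 000 → 0  (bit 0 = 0)
bits b7..b0 = 10111100 = 188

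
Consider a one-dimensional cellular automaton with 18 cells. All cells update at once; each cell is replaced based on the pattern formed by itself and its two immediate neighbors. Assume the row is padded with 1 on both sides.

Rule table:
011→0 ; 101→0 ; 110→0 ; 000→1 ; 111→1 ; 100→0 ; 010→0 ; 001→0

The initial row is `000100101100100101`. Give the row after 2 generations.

000111111111111110

generation 1: 010000000000000000
generation 2: 000111111111111110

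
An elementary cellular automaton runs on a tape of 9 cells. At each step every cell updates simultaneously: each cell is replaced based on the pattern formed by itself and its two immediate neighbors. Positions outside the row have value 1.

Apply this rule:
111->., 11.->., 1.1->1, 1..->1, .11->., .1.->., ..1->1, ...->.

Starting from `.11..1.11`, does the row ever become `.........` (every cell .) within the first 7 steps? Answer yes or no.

no

1..11.1..
.11..1.11  (repeats step 0; period 2)
step 7: 1..11.1..
step 7 is 1..11.1.., still not uniform .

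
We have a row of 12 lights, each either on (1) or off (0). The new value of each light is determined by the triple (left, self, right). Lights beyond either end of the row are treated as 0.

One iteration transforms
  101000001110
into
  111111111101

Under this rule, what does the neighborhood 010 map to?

1

At position 0 the neighborhood is 010; the next row has 1 there.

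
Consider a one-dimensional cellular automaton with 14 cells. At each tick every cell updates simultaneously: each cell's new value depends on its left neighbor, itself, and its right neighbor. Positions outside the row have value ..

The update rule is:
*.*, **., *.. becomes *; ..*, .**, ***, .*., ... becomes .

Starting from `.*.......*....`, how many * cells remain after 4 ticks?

..*.......*...
...*.......*..
....*.......*.
.....*.......*
count of *: 2

2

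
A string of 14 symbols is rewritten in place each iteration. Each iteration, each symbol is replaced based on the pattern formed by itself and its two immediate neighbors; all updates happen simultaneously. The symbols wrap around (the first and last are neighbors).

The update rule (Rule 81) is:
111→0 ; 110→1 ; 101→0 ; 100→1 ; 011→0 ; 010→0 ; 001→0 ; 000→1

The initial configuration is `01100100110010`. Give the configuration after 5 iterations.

iteration 1: 00110010011001
iteration 2: 10011001001100
iteration 3: 01001100100110
iteration 4: 00100110010011
iteration 5: 10010011001001

10010011001001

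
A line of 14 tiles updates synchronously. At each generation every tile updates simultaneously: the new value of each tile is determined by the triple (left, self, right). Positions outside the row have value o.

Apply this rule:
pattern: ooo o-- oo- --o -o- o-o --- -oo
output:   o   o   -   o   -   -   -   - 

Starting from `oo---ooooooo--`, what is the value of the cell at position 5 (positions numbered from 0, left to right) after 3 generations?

-

generation 1: o-o-o-ooooo-oo
generation 2: -------ooo---o
generation 3: o-----o-o-o-o-
position 5 holds -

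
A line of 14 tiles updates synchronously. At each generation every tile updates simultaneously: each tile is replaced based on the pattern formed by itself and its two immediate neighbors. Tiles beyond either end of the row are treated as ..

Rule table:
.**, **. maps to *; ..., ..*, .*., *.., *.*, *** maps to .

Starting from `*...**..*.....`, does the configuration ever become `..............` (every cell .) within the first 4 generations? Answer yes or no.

....**........
....**........  (fixed point — unchanged through generation 4)
generation 4 is ....**........, still not uniform .

no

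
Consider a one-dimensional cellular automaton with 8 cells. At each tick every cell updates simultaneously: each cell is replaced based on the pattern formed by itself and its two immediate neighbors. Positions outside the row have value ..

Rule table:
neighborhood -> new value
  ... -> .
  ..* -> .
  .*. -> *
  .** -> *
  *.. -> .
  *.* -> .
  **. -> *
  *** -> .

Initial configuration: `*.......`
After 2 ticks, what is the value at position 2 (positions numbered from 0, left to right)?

tick 1: *.......  (fixed point — unchanged through tick 2)
position 2 holds .

.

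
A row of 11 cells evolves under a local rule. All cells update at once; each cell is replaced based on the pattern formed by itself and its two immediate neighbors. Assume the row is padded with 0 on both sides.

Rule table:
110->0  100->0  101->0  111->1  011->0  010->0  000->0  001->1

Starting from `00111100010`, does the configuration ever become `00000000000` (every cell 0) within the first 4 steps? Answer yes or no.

01011000100
10000001000
00000010000
00000100000
step 4 is 00000100000, still not uniform 0

no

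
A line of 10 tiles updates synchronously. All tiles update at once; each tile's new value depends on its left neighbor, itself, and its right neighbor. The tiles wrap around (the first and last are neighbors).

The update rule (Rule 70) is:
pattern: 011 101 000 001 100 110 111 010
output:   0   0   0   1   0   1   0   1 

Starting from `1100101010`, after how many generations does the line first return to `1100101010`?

generation 1: 0101101010
generation 2: 1100101010

2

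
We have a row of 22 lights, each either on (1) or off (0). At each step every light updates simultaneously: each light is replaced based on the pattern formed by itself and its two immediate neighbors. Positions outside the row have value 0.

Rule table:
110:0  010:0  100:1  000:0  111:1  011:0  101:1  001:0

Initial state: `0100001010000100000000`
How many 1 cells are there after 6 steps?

step 1: 0010000101000010000000
step 2: 0001000010100001000000
step 3: 0000100001010000100000
step 4: 0000010000101000010000
step 5: 0000001000010100001000
step 6: 0000000100001010000100
count of 1: 4

4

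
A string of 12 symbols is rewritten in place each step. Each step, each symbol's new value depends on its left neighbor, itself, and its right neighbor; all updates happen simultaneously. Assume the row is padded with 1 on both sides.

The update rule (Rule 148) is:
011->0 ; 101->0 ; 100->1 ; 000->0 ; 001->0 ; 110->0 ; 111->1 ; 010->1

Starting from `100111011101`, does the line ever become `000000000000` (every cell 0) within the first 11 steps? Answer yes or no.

010010001000
011011001100
000000100010
100000110010
010000001010
011000001010
000100001010
100110001010
010001001010
011001101010
000100001010
step 11 is 000100001010, still not uniform 0

no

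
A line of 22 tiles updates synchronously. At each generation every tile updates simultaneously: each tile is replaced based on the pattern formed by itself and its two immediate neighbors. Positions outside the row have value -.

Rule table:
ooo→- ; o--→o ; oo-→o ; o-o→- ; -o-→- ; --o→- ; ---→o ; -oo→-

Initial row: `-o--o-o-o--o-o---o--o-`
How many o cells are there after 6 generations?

13

generation 1: --o------o----oo--o--o
generation 2: o--ooooo--ooo--oo--o--
generation 3: -o-----oo---oo--oo--oo
generation 4: --oooo--ooo--oo--oo--o
generation 5: o----oo---oo--oo--oo--
generation 6: -ooo--ooo--oo--oo--ooo
count of o: 13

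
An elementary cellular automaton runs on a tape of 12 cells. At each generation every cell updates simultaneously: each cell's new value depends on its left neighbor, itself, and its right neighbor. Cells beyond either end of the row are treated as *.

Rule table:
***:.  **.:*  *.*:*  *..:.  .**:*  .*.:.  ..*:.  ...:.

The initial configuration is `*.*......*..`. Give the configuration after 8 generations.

*...........

**..........
.*..........
*...........
*...........  (fixed point — unchanged through generation 8)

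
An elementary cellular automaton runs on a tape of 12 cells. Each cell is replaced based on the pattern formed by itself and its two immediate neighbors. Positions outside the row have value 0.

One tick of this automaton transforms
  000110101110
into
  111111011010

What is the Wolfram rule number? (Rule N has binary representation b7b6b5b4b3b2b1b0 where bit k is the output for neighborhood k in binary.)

position 9: 111 → 0  (bit 7 = 0)
position 4: 110 → 1  (bit 6 = 1)
position 5: 101 → 1  (bit 5 = 1)
position 11: 100 → 0  (bit 4 = 0)
position 3: 011 → 1  (bit 3 = 1)
position 6: 010 → 0  (bit 2 = 0)
position 2: 001 → 1  (bit 1 = 1)
position 0: 000 → 1  (bit 0 = 1)
bits b7..b0 = 01101011 = 107

107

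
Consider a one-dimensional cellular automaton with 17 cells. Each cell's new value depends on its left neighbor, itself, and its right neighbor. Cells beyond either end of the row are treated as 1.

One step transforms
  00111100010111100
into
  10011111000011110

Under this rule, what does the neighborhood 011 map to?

0

At position 2 the neighborhood is 011; the next row has 0 there.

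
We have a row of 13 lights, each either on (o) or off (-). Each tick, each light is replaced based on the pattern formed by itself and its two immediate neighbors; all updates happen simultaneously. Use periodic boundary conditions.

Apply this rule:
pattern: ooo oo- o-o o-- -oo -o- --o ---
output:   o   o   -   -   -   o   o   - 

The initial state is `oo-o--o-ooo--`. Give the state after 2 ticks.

-o-o-oo--oo-o
-o-o--o-o-o-o

-o-o--o-o-o-o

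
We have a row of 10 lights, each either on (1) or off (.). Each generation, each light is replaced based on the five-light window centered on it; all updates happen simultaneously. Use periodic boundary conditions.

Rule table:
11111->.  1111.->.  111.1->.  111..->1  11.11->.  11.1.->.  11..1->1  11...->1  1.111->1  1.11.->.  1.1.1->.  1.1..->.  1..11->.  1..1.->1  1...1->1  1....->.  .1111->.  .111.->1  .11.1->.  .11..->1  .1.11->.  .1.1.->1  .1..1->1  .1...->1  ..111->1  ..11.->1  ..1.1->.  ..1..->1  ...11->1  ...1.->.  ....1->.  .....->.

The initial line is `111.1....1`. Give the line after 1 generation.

.....1..11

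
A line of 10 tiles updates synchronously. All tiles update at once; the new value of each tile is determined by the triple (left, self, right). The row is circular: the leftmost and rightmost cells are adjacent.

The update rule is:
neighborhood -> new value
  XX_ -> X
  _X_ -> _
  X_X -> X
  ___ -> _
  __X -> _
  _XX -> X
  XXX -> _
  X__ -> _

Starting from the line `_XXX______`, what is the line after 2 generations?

__X_______

generation 1: _X_X______
generation 2: __X_______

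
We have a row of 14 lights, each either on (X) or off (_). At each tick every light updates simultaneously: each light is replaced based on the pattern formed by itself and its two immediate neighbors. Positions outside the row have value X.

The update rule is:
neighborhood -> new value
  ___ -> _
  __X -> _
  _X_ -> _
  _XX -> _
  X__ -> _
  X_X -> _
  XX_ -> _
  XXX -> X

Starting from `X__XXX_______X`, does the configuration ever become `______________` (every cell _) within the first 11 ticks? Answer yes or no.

yes

tick 1: ____X_________
tick 2: ______________
all cells are _ at tick 2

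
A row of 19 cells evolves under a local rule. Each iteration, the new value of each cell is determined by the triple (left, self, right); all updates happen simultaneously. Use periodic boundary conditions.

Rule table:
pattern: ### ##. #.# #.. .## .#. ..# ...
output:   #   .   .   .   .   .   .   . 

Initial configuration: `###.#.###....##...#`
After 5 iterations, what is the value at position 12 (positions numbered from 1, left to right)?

.

iteration 1: ##.....#...........
iteration 2: ...................
iteration 3: ...................  (fixed point — unchanged through iteration 5)
position 12 holds .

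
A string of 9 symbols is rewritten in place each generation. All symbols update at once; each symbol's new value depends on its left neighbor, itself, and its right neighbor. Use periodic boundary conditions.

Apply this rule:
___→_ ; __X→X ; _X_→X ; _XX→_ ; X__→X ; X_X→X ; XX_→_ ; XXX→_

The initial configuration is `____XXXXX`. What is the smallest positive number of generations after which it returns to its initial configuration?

X__X_____
XXXXX___X
_____X_X_
____XXXXX

4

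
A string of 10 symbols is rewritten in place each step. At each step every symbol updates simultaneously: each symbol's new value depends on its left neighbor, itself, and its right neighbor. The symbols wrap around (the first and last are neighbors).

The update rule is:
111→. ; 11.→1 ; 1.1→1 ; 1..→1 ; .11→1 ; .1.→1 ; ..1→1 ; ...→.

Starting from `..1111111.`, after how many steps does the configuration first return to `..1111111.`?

4

.11.....11
1111...111
...11.11..
..1111111.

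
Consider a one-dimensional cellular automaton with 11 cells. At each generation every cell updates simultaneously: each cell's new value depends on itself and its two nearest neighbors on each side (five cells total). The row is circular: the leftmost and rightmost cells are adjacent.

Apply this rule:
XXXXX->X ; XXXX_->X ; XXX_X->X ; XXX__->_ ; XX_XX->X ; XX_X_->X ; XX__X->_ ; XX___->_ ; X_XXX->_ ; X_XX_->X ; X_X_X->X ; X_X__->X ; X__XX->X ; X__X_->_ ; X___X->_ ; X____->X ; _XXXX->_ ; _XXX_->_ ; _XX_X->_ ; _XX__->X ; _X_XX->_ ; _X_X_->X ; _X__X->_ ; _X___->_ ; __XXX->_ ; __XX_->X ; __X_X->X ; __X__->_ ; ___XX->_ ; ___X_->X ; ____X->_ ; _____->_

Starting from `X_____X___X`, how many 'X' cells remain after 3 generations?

5

X_X__X____X
_XX____X__X
_XX_X_X___X
count of X: 5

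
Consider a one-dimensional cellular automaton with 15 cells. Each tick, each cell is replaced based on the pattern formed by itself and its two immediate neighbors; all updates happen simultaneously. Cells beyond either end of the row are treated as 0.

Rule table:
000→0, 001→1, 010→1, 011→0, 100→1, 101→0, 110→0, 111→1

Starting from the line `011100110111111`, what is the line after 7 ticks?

101011000011110
101000100101101
101101111100001
100000111010011
110001010011100
001011011101010
011000001001011

011000001001011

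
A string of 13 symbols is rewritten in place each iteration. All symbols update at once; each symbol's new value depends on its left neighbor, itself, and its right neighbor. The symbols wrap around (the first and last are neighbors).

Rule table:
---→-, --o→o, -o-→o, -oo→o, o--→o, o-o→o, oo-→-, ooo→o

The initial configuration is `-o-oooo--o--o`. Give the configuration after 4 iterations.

ooo-ooooooooo

oooooo-oooooo
ooooo-ooooooo
oooo-oooooooo
ooo-ooooooooo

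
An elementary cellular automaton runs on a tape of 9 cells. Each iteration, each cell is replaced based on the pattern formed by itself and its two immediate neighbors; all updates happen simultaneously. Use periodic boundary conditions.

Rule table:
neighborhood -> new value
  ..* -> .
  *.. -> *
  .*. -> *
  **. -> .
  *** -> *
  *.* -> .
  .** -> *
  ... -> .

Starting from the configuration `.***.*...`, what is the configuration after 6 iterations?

iteration 1: .**..**..
iteration 2: .*.*.*.*.
iteration 3: .*.*.*.**
iteration 4: .*.*.*.*.  (repeats iteration 2; period 2)
iteration 6: .*.*.*.*.

.*.*.*.*.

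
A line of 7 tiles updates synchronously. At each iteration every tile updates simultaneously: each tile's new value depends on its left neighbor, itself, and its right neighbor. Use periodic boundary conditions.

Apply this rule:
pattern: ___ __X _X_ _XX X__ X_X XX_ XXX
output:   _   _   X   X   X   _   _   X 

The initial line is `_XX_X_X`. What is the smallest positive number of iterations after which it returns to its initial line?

_X__X_X
_XX_X_X

2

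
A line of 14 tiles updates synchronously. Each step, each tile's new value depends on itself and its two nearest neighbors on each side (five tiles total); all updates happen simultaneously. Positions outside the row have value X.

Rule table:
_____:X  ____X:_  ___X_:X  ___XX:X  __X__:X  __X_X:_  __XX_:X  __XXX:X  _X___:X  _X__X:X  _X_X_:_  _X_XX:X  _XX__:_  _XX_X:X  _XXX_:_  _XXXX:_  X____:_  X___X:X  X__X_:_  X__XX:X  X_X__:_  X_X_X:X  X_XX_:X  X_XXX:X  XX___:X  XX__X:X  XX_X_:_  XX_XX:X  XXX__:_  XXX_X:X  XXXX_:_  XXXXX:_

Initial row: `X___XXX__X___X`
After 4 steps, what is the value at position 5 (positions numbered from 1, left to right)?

_

step 1: _XXXX__X_XXXXX
step 2: XX___X__XX____
step 3: __XXXXXXX_X__X
step 4: XXX_____X__XXX
position 5 holds _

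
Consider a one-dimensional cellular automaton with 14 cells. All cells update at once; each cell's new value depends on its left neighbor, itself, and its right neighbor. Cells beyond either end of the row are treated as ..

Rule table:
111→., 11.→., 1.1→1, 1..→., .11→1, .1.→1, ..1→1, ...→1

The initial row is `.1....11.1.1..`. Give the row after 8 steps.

11.1111.1111.1
1.11...11...11
111..111..111.
1...11...11...
1.111..111..11
111...11...11.
1...111..111..
1.111...11...1

1.111...11...1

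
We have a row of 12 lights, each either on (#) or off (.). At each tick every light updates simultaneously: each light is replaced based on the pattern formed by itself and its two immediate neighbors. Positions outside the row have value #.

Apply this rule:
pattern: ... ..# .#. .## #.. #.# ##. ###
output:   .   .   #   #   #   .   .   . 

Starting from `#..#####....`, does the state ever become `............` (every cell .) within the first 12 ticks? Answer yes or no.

.#.#....#...
.#.##...##..
.#.#.#..#.#.
.#.#.##.#.#.
.#.#.#..#.#.  (repeats tick 3; period 2)
tick 12: .#.#.##.#.#.
tick 12 is .#.#.##.#.#., still not uniform .

no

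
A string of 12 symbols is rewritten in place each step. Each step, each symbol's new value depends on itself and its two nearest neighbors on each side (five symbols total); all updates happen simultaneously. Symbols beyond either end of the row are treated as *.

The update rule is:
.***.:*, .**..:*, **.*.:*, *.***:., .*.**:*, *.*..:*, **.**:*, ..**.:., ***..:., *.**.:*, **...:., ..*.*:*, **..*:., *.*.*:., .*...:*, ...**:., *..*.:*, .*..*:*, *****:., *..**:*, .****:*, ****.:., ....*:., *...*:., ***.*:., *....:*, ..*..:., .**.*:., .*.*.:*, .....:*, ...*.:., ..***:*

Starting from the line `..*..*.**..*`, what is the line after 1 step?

.*.******.**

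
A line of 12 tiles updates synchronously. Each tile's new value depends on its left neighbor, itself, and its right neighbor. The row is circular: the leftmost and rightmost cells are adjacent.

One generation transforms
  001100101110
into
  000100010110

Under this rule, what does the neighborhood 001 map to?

0

At position 1 the neighborhood is 001; the next row has 0 there.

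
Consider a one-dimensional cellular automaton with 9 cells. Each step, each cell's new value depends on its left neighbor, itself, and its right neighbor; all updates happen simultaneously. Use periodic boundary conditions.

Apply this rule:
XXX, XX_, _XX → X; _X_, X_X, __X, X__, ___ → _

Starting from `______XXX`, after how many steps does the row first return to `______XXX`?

step 1: ______XXX

1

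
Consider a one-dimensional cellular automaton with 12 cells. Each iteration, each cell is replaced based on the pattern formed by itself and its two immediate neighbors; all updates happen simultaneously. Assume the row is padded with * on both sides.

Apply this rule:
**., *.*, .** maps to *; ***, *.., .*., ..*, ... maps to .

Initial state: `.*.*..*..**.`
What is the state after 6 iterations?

*...........

*.*......***
**.......*..
.*..........
*...........
*...........  (fixed point — unchanged through iteration 6)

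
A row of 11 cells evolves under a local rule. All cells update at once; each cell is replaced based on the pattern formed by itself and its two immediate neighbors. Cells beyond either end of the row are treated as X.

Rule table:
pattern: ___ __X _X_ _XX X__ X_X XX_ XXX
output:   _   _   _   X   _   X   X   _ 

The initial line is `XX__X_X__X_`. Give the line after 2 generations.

X_________X

_X___X____X
X_________X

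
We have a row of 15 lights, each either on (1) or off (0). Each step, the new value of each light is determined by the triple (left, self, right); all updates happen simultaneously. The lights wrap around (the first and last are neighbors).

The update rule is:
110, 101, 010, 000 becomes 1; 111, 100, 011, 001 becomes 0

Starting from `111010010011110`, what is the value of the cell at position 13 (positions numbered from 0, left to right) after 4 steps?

step 1: 001110010000011
step 2: 000010010111001
step 3: 011010011001001
step 4: 101110001001001
position 13 holds 0

0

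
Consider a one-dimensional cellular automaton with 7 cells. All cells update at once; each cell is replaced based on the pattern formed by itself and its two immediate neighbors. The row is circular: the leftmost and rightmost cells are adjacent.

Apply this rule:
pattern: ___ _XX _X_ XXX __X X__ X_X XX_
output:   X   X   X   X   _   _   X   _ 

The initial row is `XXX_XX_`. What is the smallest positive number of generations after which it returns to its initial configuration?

generation 1: XX_XX_X
generation 2: X_XX_XX
generation 3: _XX_XXX
generation 4: XX_XXX_
generation 5: X_XXX_X
generation 6: _XXX_XX
generation 7: XXX_XX_

7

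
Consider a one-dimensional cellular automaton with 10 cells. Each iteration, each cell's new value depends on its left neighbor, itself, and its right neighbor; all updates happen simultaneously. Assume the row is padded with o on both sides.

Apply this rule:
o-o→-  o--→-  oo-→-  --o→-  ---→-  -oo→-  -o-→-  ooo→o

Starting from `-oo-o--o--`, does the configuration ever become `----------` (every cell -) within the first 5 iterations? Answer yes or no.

yes

iteration 1: ----------
all cells are - at iteration 1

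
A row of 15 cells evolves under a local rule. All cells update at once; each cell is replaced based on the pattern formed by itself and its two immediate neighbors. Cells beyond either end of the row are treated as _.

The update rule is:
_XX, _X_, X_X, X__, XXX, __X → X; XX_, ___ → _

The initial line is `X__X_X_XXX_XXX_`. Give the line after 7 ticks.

XXXXXXXXX_XXX_X
XXXXXXXX_XXX_XX
XXXXXXX_XXX_XX_
XXXXXX_XXX_XX_X
XXXXX_XXX_XX_XX
XXXX_XXX_XX_XX_
XXX_XXX_XX_XX_X

XXX_XXX_XX_XX_X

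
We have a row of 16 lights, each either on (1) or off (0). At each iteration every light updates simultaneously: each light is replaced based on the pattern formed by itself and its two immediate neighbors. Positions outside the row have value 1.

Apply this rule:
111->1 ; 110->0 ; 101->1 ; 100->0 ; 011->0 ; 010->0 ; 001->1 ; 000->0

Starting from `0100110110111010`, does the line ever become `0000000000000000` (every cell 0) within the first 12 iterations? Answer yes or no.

no

iteration 1: 1001001001010101
iteration 2: 0010010010101010
iteration 3: 0100100101010101
iteration 4: 1001001010101010
iteration 5: 0010010101010101
iteration 6: 0100101010101010
iteration 7: 1001010101010101
iteration 8: 0010101010101010
iteration 9: 0101010101010101
iteration 10: 1010101010101010
iteration 11: 0101010101010101  (repeats iteration 9; period 2)
iteration 12: 1010101010101010
iteration 12 is 1010101010101010, still not uniform 0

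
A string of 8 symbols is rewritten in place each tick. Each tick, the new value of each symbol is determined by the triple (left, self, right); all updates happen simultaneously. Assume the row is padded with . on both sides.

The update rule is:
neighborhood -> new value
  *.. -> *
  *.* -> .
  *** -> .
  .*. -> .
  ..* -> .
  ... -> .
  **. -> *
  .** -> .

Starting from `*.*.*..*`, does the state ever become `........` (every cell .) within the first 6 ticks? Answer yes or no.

tick 1: .....*..
tick 2: ......*.
tick 3: .......*
tick 4: ........
all cells are . at tick 4

yes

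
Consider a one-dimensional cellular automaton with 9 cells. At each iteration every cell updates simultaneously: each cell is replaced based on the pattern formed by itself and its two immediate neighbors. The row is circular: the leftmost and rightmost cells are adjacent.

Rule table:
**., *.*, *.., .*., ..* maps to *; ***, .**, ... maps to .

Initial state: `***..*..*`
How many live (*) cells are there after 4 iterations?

..******.
.*.....**
***...*.*
..**.***.
count of *: 5

5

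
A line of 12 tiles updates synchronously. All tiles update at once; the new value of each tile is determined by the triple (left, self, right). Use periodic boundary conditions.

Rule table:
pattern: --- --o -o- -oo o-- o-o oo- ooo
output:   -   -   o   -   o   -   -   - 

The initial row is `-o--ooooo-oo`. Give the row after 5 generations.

-----oo-----

generation 1: -oo---------
generation 2: ---o--------
generation 3: ---oo-------
generation 4: -----o------
generation 5: -----oo-----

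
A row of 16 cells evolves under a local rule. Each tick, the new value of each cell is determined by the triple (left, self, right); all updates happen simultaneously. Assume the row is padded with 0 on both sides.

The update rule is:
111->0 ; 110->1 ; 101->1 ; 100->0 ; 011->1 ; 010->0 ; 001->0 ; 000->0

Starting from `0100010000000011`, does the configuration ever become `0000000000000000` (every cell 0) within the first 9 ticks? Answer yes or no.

tick 1: 0000000000000011
tick 2: 0000000000000011  (fixed point — unchanged through tick 9)
tick 9 is 0000000000000011, still not uniform 0

no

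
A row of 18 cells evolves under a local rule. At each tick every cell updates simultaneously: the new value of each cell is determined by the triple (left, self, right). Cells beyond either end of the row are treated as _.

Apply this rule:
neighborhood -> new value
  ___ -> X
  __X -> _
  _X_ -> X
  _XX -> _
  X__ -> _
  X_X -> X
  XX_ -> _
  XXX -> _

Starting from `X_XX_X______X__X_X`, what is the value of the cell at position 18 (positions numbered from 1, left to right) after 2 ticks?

tick 1: XX__XX_XXXX_X__XXX
tick 2: ______X____XX_____
position 18 holds _

_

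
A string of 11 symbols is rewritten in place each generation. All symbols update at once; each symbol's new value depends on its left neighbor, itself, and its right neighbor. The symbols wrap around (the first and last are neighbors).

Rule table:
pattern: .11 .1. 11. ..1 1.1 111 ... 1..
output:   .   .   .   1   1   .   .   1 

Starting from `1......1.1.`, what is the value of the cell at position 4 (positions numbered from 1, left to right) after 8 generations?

.1....1.1.1
1.1..1.1.1.
.1.11.1.1.1
1.1..1.1.1.  (repeats generation 2; period 2)
generation 8: 1.1..1.1.1.
position 4 holds .

.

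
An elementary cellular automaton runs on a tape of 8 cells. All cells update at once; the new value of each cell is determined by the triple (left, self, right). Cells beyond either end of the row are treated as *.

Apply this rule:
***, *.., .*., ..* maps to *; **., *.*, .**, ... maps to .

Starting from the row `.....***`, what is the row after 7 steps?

.****..*

*...*.**
.*.**..*
.*...**.
.**.*...
....**.*
*..*....
.****..*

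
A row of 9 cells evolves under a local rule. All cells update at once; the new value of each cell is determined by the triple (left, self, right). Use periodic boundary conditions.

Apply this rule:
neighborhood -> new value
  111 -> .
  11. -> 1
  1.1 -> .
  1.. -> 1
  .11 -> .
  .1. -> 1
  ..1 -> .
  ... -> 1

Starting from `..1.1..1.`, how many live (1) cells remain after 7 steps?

6

1.1.11.11
1.1..1...
1.11.111.
1..1...1.
11.111.1.
.1...1.1.
.111.1.11
count of 1: 6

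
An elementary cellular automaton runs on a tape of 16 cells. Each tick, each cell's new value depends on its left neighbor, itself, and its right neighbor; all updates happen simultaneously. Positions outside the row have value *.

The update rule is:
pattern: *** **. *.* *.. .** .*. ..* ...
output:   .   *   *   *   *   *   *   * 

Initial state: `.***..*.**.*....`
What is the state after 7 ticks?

tick 1: **.*************
tick 2: .***............
tick 3: **.*************  (repeats tick 1; period 2)
tick 7: **.*************

**.*************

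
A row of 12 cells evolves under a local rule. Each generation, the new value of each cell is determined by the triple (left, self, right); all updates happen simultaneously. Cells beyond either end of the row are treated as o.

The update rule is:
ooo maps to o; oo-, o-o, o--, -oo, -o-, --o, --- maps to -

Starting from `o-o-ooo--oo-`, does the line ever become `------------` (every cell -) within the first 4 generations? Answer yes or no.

yes

-----o------
------------
all cells are - at generation 2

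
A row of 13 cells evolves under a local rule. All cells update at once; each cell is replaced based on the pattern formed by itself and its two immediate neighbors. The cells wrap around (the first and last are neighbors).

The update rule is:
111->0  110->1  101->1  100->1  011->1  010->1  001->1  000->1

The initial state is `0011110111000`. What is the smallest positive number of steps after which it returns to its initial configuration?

1110011101111
0011110111000

2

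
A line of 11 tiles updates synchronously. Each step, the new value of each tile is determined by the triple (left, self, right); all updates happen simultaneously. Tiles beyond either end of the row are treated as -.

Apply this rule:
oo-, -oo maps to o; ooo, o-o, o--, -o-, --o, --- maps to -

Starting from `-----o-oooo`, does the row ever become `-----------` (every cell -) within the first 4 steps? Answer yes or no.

yes

-------o--o
-----------
all cells are - at step 2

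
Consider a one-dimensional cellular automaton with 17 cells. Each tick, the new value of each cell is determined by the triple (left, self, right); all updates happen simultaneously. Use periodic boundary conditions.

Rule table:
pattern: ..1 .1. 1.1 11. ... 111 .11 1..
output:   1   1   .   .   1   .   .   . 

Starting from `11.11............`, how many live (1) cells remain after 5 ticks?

11

......11111111111
.11111...........
1......1111111111
..11111..........
11......111111111
count of 1: 11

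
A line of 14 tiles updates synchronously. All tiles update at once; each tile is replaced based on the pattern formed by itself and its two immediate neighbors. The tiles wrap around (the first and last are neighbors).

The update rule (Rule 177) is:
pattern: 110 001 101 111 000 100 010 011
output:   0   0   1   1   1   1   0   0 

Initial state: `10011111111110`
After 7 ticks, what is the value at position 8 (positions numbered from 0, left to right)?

01001111111101
10100111111010
01010011110101
10101001101010
01010100010101
10101011001010
01010100100101
position 8 holds 1

1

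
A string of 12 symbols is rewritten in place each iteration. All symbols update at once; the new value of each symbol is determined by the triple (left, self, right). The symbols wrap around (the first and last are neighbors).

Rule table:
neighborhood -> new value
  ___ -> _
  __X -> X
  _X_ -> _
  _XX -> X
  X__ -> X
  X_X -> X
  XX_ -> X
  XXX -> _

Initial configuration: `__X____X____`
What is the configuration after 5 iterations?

XXXXXXXXXX__

_X_X__X_X___
X_X_XX_X_X__
_X_XXXX_X_XX
X_XX__XX_XXX
XXXXXXXXXX__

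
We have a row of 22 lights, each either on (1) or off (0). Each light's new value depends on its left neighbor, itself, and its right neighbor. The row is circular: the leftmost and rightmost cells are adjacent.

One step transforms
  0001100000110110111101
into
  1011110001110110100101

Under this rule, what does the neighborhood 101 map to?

At position 12 the neighborhood is 101; the next row has 0 there.

0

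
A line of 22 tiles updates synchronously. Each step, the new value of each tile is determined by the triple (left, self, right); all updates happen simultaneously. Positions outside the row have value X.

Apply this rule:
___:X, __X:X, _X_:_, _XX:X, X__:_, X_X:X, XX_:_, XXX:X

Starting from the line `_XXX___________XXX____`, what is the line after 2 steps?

XX__XXXXXXXXXXXX__XXXX

XXX__XXXXXXXXXXXX__XXX
XX__XXXXXXXXXXXX__XXXX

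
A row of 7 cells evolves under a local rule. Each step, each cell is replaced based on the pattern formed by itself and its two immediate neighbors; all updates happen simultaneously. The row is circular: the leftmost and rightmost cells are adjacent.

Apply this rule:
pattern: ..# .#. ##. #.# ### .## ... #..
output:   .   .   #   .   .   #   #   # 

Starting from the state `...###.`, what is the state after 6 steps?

##.#.##
.#...#.
..##..#
#.###..
..#.##.
#...###

#...###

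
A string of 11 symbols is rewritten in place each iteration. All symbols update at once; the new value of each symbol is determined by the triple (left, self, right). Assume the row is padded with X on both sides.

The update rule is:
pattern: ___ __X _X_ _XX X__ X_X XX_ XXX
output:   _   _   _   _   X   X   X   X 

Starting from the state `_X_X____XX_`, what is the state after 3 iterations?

iteration 1: X_X_X____XX
iteration 2: XX_X_X____X
iteration 3: XXX_X_X____

XXX_X_X____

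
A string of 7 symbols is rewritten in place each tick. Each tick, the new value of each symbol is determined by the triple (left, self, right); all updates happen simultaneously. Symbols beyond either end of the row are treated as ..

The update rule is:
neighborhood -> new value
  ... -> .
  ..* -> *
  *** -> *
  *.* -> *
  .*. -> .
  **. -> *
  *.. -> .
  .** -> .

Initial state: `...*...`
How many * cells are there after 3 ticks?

1

tick 1: ..*....
tick 2: .*.....
tick 3: *......
count of *: 1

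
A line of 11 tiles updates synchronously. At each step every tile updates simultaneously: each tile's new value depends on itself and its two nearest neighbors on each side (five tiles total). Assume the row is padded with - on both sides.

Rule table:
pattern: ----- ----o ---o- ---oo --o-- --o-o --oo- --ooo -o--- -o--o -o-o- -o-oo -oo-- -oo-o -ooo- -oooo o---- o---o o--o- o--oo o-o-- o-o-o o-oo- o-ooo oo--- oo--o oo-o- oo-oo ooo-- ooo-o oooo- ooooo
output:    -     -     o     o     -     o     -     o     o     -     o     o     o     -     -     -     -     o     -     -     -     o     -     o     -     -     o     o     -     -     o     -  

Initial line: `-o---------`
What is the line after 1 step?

o-o--------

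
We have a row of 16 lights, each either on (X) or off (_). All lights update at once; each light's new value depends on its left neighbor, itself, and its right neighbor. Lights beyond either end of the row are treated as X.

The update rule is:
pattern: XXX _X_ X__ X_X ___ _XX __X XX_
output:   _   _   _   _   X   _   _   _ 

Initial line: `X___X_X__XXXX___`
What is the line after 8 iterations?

iteration 1: __X___________X_
iteration 2: ____XXXXXXXXX___
iteration 3: _XX___________X_
iteration 4: ____XXXXXXXXX___  (repeats iteration 2; period 2)
iteration 8: ____XXXXXXXXX___

____XXXXXXXXX___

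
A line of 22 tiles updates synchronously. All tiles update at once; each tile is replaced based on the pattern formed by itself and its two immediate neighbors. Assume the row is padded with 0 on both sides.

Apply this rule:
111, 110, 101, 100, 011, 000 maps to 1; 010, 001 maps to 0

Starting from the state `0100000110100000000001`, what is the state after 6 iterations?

0111111111111111111111

iteration 1: 0011110111011111111100
iteration 2: 1011111111111111111111
iteration 3: 0111111111111111111111
iteration 4: 0111111111111111111111  (fixed point — unchanged through iteration 6)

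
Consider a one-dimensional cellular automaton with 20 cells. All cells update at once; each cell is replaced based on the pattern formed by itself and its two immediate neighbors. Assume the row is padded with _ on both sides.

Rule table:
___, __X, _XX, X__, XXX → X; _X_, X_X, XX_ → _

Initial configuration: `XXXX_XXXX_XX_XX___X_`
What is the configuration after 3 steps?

XXX__XXX__X__X_XXX_X
XX_XXXX_XX_XX__XX___
X__XXX__X__X_XXX_XXX

X__XXX__X__X_XXX_XXX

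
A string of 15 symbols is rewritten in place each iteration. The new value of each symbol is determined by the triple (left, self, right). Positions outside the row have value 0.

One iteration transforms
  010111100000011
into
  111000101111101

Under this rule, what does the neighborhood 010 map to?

At position 1 the neighborhood is 010; the next row has 1 there.

1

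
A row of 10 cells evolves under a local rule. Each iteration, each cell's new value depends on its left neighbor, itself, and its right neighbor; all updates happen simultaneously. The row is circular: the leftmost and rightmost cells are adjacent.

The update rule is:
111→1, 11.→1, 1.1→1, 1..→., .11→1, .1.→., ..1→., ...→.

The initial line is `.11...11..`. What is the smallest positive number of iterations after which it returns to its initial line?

1

.11...11..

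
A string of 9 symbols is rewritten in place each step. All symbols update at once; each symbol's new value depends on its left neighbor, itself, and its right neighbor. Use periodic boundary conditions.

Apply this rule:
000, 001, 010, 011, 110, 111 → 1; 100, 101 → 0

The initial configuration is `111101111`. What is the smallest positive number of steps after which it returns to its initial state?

1

111101111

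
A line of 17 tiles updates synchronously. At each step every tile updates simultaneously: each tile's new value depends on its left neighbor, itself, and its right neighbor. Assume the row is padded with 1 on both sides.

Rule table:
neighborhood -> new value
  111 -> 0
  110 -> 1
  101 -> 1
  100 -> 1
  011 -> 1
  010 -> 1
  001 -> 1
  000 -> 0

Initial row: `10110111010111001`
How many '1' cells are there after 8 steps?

6

step 1: 11111101111101111
step 2: 00000111000111000
step 3: 10001101101101101
step 4: 11011111111111111
step 5: 01110000000000000
step 6: 11011000000000001
step 7: 01111100000000011
step 8: 11000110000000110
count of 1: 6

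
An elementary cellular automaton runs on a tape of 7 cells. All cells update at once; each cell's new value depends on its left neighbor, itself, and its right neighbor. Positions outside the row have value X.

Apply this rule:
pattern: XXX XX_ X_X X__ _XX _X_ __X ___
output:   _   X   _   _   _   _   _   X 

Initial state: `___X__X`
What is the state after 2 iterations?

___XXX_

iteration 1: _X_____
iteration 2: ___XXX_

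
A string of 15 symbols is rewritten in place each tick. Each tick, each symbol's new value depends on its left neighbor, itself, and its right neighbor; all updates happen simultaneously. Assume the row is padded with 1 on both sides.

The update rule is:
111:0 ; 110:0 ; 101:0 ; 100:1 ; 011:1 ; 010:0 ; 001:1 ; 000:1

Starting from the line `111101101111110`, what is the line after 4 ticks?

000001001000000
111110110111111
000000100100000
111111011011111

111111011011111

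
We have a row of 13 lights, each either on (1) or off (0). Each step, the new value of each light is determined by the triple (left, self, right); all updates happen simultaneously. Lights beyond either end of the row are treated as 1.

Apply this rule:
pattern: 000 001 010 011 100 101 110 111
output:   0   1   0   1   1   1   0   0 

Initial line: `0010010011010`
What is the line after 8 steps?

0011011011011

step 1: 1101101110101
step 2: 0011011001011
step 3: 1110110110110
step 4: 0001101101101
step 5: 1011011011011
step 6: 0110110110110
step 7: 1101101101101
step 8: 0011011011011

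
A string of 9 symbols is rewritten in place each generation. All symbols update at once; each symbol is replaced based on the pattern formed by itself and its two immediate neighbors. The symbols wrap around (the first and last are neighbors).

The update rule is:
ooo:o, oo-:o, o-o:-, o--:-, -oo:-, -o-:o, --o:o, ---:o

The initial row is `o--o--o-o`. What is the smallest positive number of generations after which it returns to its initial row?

2

generation 1: o-oo-oo--
generation 2: o--o--o-o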